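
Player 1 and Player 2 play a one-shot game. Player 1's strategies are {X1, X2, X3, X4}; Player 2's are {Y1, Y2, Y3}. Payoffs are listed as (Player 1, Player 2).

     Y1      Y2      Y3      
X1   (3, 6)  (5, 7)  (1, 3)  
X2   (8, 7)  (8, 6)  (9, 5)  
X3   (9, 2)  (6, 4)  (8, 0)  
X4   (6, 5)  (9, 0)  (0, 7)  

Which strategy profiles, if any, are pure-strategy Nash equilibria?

Find each player's best response to every opponent strategy; NE are the intersections.
Player 1's best responses — vs Y1: X3 (payoff 9); vs Y2: X4 (payoff 9); vs Y3: X2 (payoff 9).
Player 2's best responses — vs X1: Y2 (payoff 7); vs X2: Y1 (payoff 7); vs X3: Y2 (payoff 4); vs X4: Y3 (payoff 7).
No cell has both players best-responding. For instance, Player 1's best reply to Y3 is X2, but against X2 Player 2 prefers Y1 over Y3.

None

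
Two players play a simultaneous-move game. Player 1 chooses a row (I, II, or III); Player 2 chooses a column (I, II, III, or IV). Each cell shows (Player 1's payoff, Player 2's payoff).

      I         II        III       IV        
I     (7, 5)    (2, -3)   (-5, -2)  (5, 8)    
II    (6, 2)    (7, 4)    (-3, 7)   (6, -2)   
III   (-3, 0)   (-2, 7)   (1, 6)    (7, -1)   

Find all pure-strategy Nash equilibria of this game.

No pure-strategy Nash equilibrium

A profile is a Nash equilibrium when each player is best-responding to the other.
Player 1's best responses — vs I: I (payoff 7); vs II: II (payoff 7); vs III: III (payoff 1); vs IV: III (payoff 7).
Player 2's best responses — vs I: IV (payoff 8); vs II: III (payoff 7); vs III: II (payoff 7).
No cell has both players best-responding. For instance, Player 1's best reply to I is I, but against I Player 2 prefers IV over I.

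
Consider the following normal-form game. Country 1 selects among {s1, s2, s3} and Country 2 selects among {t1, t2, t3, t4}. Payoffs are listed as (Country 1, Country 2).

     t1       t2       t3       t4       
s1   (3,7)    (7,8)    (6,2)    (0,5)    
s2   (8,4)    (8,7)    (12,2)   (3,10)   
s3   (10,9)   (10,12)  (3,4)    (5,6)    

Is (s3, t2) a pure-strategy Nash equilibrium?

Yes

Holding Country 2 at t2: Country 1 gets 10 from s3, versus 7 from s1, 8 from s2. No profitable deviation for Country 1.
Holding Country 1 at s3: Country 2 gets 12 from t2, versus 9 from t1, 4 from t3, 6 from t4. No profitable deviation for Country 2 either.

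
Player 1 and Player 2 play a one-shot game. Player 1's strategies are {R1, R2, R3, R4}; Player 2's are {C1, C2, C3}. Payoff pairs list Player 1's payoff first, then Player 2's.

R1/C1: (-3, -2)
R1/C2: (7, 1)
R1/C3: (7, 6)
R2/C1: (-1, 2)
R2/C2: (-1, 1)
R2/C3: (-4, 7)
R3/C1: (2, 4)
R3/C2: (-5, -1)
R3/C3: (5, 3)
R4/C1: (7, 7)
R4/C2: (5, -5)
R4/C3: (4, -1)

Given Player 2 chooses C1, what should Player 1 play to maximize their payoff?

R4

With Player 2 fixed at C1, Player 1's payoffs are: R1 → -3, R2 → -1, R3 → 2, R4 → 7.
The maximum is 7, achieved by R4.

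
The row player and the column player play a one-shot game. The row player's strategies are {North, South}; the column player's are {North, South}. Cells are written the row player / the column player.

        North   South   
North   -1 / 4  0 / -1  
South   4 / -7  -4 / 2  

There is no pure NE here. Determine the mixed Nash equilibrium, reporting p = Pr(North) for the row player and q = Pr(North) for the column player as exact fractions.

Each player's mixing probability is pinned down by making the *other* player indifferent.
The column player indifferent between North and South: p·4 + (1−p)·(-7) = p·(-1) + (1−p)·2 ⟹ (-7) + 11p = 2 + (-3)p ⟹ p = 9/14.
The row player indifferent between North and South: q·(-1) + (1−q)·0 = q·4 + (1−q)·(-4) ⟹ 0 + (-1)q = (-4) + 8q ⟹ q = 4/9.

p = 9/14, q = 4/9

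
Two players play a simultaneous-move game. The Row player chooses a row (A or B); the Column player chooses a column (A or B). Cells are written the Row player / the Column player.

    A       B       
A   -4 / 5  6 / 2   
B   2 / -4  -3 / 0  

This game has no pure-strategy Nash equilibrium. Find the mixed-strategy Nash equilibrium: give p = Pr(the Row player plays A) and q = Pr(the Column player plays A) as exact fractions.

In a mixed NE each player is indifferent between their pure strategies, so the opponent's mix sets the indifference.
The Column player indifferent between A and B: p·5 + (1−p)·(-4) = p·2 + (1−p)·0 ⟹ (-4) + 9p = 0 + 2p ⟹ p = 4/7.
The Row player indifferent between A and B: q·(-4) + (1−q)·6 = q·2 + (1−q)·(-3) ⟹ 6 + (-10)q = (-3) + 5q ⟹ q = 3/5.

p = 4/7, q = 3/5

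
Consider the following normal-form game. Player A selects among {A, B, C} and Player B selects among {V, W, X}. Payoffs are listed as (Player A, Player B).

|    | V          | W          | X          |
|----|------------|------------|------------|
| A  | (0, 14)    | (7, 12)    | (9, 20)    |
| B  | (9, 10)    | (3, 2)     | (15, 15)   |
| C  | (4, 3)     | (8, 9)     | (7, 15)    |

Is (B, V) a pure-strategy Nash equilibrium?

No

Holding Player B at V: Player A gets 9 from B, versus 0 from A, 4 from C. No profitable deviation for Player A.
Holding Player A at B: Player B gets 10 from V but could get 15 by switching to X. Player B has a profitable deviation.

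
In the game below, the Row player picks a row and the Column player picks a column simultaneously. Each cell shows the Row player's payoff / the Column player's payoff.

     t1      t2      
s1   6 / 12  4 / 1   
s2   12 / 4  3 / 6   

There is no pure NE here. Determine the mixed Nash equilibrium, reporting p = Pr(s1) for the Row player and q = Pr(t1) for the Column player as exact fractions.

Each player's mixing probability is pinned down by making the *other* player indifferent.
The Column player indifferent between t1 and t2: p·12 + (1−p)·4 = p·1 + (1−p)·6 ⟹ 4 + 8p = 6 + (-5)p ⟹ p = 2/13.
The Row player indifferent between s1 and s2: q·6 + (1−q)·4 = q·12 + (1−q)·3 ⟹ 4 + 2q = 3 + 9q ⟹ q = 1/7.

p = 2/13, q = 1/7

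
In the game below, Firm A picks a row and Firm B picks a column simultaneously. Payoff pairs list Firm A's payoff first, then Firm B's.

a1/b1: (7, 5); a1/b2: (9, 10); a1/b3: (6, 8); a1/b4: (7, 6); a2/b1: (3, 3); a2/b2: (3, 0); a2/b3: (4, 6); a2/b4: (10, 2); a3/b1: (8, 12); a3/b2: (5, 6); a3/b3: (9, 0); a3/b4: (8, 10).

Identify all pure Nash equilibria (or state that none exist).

Check mutual best responses: a cell is a NE iff neither player can gain by unilaterally deviating.
Firm A's best responses — vs b1: a3 (payoff 8); vs b2: a1 (payoff 9); vs b3: a3 (payoff 9); vs b4: a2 (payoff 10).
Firm B's best responses — vs a1: b2 (payoff 10); vs a2: b3 (payoff 6); vs a3: b1 (payoff 12).
Mutual best responses occur at (a1, b2) and (a3, b1); at each, neither player gains by switching.

(a1, b2) and (a3, b1)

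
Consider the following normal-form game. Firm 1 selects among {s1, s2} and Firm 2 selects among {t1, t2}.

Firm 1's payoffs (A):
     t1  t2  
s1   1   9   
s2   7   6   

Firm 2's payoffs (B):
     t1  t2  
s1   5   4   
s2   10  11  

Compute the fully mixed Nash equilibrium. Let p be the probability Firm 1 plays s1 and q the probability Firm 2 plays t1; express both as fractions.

p = 1/2, q = 1/3

Each player's mixing probability is pinned down by making the *other* player indifferent.
Firm 2 indifferent between t1 and t2: p·5 + (1−p)·10 = p·4 + (1−p)·11 ⟹ 10 + (-5)p = 11 + (-7)p ⟹ p = 1/2.
Firm 1 indifferent between s1 and s2: q·1 + (1−q)·9 = q·7 + (1−q)·6 ⟹ 9 + (-8)q = 6 + 1q ⟹ q = 1/3.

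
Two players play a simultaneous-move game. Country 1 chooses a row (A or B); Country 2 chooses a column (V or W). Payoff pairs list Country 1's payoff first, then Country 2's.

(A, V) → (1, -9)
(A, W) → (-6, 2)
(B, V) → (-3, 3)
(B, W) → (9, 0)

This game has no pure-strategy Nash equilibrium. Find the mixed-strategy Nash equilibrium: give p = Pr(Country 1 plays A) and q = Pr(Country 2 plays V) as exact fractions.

Each player's mixing probability is pinned down by making the *other* player indifferent.
Country 2 indifferent between V and W: p·(-9) + (1−p)·3 = p·2 + (1−p)·0 ⟹ 3 + (-12)p = 0 + 2p ⟹ p = 3/14.
Country 1 indifferent between A and B: q·1 + (1−q)·(-6) = q·(-3) + (1−q)·9 ⟹ (-6) + 7q = 9 + (-12)q ⟹ q = 15/19.

p = 3/14, q = 15/19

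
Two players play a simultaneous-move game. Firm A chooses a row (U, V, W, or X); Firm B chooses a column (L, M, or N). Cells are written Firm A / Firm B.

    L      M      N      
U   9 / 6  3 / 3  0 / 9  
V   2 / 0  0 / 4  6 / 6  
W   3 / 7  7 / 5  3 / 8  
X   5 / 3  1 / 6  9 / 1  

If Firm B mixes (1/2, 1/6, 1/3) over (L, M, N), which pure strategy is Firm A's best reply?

X

Firm A's best reply maximizes expected payoff against the mix.
U: (1/2)·9 + (1/6)·3 + (1/3)·0 = 5
V: (1/2)·2 + (1/6)·0 + (1/3)·6 = 3
W: (1/2)·3 + (1/6)·7 + (1/3)·3 = 11/3
X: (1/2)·5 + (1/6)·1 + (1/3)·9 = 17/3
Highest expected payoff is 17/3, from X.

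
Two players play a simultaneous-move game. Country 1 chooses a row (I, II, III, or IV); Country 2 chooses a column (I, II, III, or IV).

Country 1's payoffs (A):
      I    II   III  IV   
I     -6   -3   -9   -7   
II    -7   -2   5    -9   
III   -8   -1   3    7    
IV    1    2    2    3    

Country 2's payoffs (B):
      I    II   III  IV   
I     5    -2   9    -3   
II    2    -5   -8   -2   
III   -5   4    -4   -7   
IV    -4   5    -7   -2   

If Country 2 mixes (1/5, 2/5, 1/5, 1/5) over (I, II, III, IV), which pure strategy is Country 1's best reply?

Country 1's best reply maximizes expected payoff against the mix.
I: (1/5)·(-6) + (2/5)·(-3) + (1/5)·(-9) + (1/5)·(-7) = -28/5
II: (1/5)·(-7) + (2/5)·(-2) + (1/5)·5 + (1/5)·(-9) = -3
III: (1/5)·(-8) + (2/5)·(-1) + (1/5)·3 + (1/5)·7 = 0
IV: (1/5)·1 + (2/5)·2 + (1/5)·2 + (1/5)·3 = 2
Highest expected payoff is 2, from IV.

IV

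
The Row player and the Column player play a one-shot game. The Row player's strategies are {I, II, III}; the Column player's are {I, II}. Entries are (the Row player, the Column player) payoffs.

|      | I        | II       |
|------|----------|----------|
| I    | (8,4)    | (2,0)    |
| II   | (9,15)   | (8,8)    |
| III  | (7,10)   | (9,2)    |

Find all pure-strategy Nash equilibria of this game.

(II, I)

A profile is a Nash equilibrium when each player is best-responding to the other.
The Row player's best responses — vs I: II (payoff 9); vs II: III (payoff 9).
The Column player's best responses — vs I: I (payoff 4); vs II: I (payoff 15); vs III: I (payoff 10).
The only mutual best response is (II, I); neither player gains by switching there.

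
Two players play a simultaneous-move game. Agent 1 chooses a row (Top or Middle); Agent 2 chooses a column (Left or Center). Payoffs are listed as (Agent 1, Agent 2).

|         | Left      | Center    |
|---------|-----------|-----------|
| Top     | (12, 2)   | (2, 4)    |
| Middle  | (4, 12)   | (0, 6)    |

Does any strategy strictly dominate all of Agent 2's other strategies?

A strategy is strictly dominant if it gives Agent 2 a strictly higher payoff than every other strategy, against every choice by the opponent.
Left is not dominant: against Top, Center gives 4 > 2.
Center is not dominant: against Middle, Left gives 12 > 6.
No single strategy is best against every opponent action.

None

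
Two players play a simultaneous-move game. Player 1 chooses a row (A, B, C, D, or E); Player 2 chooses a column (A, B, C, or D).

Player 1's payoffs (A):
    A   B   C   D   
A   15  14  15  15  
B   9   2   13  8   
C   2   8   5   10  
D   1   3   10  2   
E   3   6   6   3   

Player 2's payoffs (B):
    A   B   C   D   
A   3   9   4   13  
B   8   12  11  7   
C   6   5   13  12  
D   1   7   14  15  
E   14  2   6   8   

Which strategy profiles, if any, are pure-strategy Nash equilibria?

(A, D)

A profile is a Nash equilibrium when each player is best-responding to the other.
Player 1's best responses — vs A: A (payoff 15); vs B: A (payoff 14); vs C: A (payoff 15); vs D: A (payoff 15).
Player 2's best responses — vs A: D (payoff 13); vs B: B (payoff 12); vs C: C (payoff 13); vs D: D (payoff 15); vs E: A (payoff 14).
The only mutual best response is (A, D); neither player gains by switching there.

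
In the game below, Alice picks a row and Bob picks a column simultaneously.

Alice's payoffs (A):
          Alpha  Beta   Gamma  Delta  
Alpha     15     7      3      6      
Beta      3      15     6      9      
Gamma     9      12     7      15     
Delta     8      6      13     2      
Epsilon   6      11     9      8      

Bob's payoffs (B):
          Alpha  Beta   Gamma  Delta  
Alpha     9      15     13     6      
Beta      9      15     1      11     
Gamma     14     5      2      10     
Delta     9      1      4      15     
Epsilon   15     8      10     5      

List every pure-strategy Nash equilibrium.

(Beta, Beta)

A profile is a Nash equilibrium when each player is best-responding to the other.
Alice's best responses — vs Alpha: Alpha (payoff 15); vs Beta: Beta (payoff 15); vs Gamma: Delta (payoff 13); vs Delta: Gamma (payoff 15).
Bob's best responses — vs Alpha: Beta (payoff 15); vs Beta: Beta (payoff 15); vs Gamma: Alpha (payoff 14); vs Delta: Delta (payoff 15); vs Epsilon: Alpha (payoff 15).
The only mutual best response is (Beta, Beta); neither player gains by switching there.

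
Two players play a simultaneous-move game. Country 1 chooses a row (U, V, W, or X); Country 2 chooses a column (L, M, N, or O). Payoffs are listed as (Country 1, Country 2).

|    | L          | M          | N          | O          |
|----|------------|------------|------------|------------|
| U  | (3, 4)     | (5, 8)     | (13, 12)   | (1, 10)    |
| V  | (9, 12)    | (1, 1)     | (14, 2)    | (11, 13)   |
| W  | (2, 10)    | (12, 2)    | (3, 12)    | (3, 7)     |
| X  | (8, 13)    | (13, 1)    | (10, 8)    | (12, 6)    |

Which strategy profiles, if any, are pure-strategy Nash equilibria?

Find each player's best response to every opponent strategy; NE are the intersections.
Country 1's best responses — vs L: V (payoff 9); vs M: X (payoff 13); vs N: V (payoff 14); vs O: X (payoff 12).
Country 2's best responses — vs U: N (payoff 12); vs V: O (payoff 13); vs W: N (payoff 12); vs X: L (payoff 13).
No cell has both players best-responding. For instance, Country 1's best reply to M is X, but against X Country 2 prefers L over M.

No pure-strategy Nash equilibrium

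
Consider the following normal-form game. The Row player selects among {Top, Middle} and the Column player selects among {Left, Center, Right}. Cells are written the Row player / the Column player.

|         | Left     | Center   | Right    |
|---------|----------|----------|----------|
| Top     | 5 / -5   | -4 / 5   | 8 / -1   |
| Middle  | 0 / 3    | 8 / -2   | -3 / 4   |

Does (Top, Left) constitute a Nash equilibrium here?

Holding the Column player at Left: the Row player gets 5 from Top, versus 0 from Middle. No profitable deviation for the Row player.
Holding the Row player at Top: the Column player gets -5 from Left but could get 5 by switching to Center. The Column player has a profitable deviation.

No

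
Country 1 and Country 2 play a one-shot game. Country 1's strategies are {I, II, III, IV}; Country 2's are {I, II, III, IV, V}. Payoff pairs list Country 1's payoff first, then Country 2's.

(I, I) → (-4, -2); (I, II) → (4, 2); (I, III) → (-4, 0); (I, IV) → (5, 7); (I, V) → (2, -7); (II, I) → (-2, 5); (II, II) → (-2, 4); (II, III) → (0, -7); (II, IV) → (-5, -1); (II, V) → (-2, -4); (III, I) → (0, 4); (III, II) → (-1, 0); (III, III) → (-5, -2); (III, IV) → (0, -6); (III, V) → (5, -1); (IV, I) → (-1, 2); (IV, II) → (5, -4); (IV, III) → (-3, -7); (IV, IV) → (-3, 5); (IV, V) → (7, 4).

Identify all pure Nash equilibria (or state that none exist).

(I, IV) and (III, I)

Find each player's best response to every opponent strategy; NE are the intersections.
Country 1's best responses — vs I: III (payoff 0); vs II: IV (payoff 5); vs III: II (payoff 0); vs IV: I (payoff 5); vs V: IV (payoff 7).
Country 2's best responses — vs I: IV (payoff 7); vs II: I (payoff 5); vs III: I (payoff 4); vs IV: IV (payoff 5).
Mutual best responses occur at (I, IV) and (III, I); at each, neither player gains by switching.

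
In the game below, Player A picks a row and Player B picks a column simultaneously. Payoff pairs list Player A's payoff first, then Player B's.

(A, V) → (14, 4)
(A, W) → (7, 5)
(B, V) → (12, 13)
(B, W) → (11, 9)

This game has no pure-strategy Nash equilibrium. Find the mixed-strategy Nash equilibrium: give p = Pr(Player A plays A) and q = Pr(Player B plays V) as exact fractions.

In a mixed NE each player is indifferent between their pure strategies, so the opponent's mix sets the indifference.
Player B indifferent between V and W: p·4 + (1−p)·13 = p·5 + (1−p)·9 ⟹ 13 + (-9)p = 9 + (-4)p ⟹ p = 4/5.
Player A indifferent between A and B: q·14 + (1−q)·7 = q·12 + (1−q)·11 ⟹ 7 + 7q = 11 + 1q ⟹ q = 2/3.

p = 4/5, q = 2/3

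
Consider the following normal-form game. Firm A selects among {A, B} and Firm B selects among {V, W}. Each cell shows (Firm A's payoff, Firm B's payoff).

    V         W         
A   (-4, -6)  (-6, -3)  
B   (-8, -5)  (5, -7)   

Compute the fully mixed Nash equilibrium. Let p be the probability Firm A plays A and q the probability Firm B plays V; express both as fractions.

Each player's mixing probability is pinned down by making the *other* player indifferent.
Firm B indifferent between V and W: p·(-6) + (1−p)·(-5) = p·(-3) + (1−p)·(-7) ⟹ (-5) + (-1)p = (-7) + 4p ⟹ p = 2/5.
Firm A indifferent between A and B: q·(-4) + (1−q)·(-6) = q·(-8) + (1−q)·5 ⟹ (-6) + 2q = 5 + (-13)q ⟹ q = 11/15.

p = 2/5, q = 11/15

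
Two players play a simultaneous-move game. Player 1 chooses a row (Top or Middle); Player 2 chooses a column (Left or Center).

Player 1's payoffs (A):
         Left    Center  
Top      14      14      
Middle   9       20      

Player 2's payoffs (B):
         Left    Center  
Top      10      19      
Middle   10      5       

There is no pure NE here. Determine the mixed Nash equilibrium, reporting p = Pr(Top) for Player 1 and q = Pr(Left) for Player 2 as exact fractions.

p = 5/14, q = 6/11

Each player's mixing probability is pinned down by making the *other* player indifferent.
Player 2 indifferent between Left and Center: p·10 + (1−p)·10 = p·19 + (1−p)·5 ⟹ 10 + 0p = 5 + 14p ⟹ p = 5/14.
Player 1 indifferent between Top and Middle: q·14 + (1−q)·14 = q·9 + (1−q)·20 ⟹ 14 + 0q = 20 + (-11)q ⟹ q = 6/11.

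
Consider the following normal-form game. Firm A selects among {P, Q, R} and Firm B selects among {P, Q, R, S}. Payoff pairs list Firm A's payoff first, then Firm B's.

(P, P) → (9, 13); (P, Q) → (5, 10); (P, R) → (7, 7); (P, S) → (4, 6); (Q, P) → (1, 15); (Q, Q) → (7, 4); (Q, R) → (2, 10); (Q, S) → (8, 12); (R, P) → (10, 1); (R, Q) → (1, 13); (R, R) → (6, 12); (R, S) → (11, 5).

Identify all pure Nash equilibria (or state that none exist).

Find each player's best response to every opponent strategy; NE are the intersections.
Firm A's best responses — vs P: R (payoff 10); vs Q: Q (payoff 7); vs R: P (payoff 7); vs S: R (payoff 11).
Firm B's best responses — vs P: P (payoff 13); vs Q: P (payoff 15); vs R: Q (payoff 13).
No cell has both players best-responding. For instance, Firm A's best reply to P is R, but against R Firm B prefers Q over P.

None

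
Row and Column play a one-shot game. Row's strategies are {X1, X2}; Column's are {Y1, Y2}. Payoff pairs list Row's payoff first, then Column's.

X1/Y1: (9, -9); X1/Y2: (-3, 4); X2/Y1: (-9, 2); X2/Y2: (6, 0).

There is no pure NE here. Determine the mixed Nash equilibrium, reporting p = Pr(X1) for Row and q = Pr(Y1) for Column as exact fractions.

In a mixed NE each player is indifferent between their pure strategies, so the opponent's mix sets the indifference.
Column indifferent between Y1 and Y2: p·(-9) + (1−p)·2 = p·4 + (1−p)·0 ⟹ 2 + (-11)p = 0 + 4p ⟹ p = 2/15.
Row indifferent between X1 and X2: q·9 + (1−q)·(-3) = q·(-9) + (1−q)·6 ⟹ (-3) + 12q = 6 + (-15)q ⟹ q = 1/3.

p = 2/15, q = 1/3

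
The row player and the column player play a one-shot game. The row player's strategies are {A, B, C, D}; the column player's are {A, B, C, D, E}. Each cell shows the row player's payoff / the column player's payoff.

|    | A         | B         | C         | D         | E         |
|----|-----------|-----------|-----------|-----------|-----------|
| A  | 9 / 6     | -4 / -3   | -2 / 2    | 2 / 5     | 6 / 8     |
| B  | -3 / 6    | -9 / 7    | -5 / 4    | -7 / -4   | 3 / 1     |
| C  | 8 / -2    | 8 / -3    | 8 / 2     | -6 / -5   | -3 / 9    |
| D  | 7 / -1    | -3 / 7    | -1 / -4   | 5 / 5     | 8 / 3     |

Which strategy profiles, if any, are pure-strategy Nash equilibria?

A profile is a Nash equilibrium when each player is best-responding to the other.
The row player's best responses — vs A: A (payoff 9); vs B: C (payoff 8); vs C: C (payoff 8); vs D: D (payoff 5); vs E: D (payoff 8).
The column player's best responses — vs A: E (payoff 8); vs B: B (payoff 7); vs C: E (payoff 9); vs D: B (payoff 7).
No cell has both players best-responding. For instance, the row player's best reply to D is D, but against D the column player prefers B over D.

None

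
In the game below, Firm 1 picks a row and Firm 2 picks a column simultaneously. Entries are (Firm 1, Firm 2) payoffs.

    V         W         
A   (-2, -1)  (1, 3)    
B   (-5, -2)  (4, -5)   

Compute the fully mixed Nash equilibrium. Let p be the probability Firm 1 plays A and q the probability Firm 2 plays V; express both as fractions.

Each player's mixing probability is pinned down by making the *other* player indifferent.
Firm 2 indifferent between V and W: p·(-1) + (1−p)·(-2) = p·3 + (1−p)·(-5) ⟹ (-2) + 1p = (-5) + 8p ⟹ p = 3/7.
Firm 1 indifferent between A and B: q·(-2) + (1−q)·1 = q·(-5) + (1−q)·4 ⟹ 1 + (-3)q = 4 + (-9)q ⟹ q = 1/2.

p = 3/7, q = 1/2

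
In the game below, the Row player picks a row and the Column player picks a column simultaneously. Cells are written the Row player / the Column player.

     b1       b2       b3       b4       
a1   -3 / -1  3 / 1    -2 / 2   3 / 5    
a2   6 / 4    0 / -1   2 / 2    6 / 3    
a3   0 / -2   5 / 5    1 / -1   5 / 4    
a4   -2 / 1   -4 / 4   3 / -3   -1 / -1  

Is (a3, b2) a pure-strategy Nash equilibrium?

Yes

Holding the Column player at b2: the Row player gets 5 from a3, versus 3 from a1, 0 from a2, -4 from a4. No profitable deviation for the Row player.
Holding the Row player at a3: the Column player gets 5 from b2, versus -2 from b1, -1 from b3, 4 from b4. No profitable deviation for the Column player either.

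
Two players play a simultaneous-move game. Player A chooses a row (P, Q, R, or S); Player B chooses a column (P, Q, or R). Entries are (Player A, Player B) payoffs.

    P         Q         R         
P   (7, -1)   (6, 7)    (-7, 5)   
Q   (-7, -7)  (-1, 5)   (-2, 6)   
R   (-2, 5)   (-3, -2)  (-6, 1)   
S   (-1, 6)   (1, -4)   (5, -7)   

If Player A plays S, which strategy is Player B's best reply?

P

With Player A fixed at S, Player B's payoffs are: P → 6, Q → -4, R → -7.
The maximum is 6, achieved by P.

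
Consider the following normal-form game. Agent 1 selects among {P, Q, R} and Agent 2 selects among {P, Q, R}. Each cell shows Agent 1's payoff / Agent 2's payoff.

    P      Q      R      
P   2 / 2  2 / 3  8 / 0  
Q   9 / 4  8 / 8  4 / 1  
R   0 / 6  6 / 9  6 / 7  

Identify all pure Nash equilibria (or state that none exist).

A profile is a Nash equilibrium when each player is best-responding to the other.
Agent 1's best responses — vs P: Q (payoff 9); vs Q: Q (payoff 8); vs R: P (payoff 8).
Agent 2's best responses — vs P: Q (payoff 3); vs Q: Q (payoff 8); vs R: Q (payoff 9).
The only mutual best response is (Q, Q); neither player gains by switching there.

(Q, Q)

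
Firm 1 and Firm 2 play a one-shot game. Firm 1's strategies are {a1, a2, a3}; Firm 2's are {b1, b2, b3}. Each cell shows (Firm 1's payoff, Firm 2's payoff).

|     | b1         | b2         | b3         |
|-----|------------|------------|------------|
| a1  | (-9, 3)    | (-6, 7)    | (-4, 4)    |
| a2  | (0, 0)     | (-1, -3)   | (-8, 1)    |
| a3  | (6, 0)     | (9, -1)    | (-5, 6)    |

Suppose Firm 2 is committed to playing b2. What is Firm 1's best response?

a3

With Firm 2 fixed at b2, Firm 1's payoffs are: a1 → -6, a2 → -1, a3 → 9.
The maximum is 9, achieved by a3.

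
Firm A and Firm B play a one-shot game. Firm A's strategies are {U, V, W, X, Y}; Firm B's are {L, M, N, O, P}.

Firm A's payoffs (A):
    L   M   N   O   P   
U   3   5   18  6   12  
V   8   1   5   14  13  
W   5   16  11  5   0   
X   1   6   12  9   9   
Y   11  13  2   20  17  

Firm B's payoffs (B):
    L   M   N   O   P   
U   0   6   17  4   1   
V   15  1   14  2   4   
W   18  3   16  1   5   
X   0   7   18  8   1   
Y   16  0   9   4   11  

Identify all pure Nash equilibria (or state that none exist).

Find each player's best response to every opponent strategy; NE are the intersections.
Firm A's best responses — vs L: Y (payoff 11); vs M: W (payoff 16); vs N: U (payoff 18); vs O: Y (payoff 20); vs P: Y (payoff 17).
Firm B's best responses — vs U: N (payoff 17); vs V: L (payoff 15); vs W: L (payoff 18); vs X: N (payoff 18); vs Y: L (payoff 16).
Mutual best responses occur at (U, N) and (Y, L); at each, neither player gains by switching.

(U, N) and (Y, L)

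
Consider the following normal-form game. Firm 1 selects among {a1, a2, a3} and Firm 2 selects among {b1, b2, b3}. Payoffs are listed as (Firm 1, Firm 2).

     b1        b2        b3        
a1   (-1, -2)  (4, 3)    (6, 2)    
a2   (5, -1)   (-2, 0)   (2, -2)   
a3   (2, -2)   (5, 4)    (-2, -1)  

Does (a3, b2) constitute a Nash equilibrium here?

Yes

Holding Firm 2 at b2: Firm 1 gets 5 from a3, versus 4 from a1, -2 from a2. No profitable deviation for Firm 1.
Holding Firm 1 at a3: Firm 2 gets 4 from b2, versus -2 from b1, -1 from b3. No profitable deviation for Firm 2 either.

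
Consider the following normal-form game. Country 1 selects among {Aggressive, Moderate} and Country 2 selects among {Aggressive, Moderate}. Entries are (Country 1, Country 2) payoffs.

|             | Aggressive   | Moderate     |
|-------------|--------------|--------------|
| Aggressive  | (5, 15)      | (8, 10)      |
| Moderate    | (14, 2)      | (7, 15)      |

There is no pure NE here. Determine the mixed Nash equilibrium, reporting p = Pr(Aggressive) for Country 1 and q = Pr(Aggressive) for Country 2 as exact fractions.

p = 13/18, q = 1/10

In a mixed NE each player is indifferent between their pure strategies, so the opponent's mix sets the indifference.
Country 2 indifferent between Aggressive and Moderate: p·15 + (1−p)·2 = p·10 + (1−p)·15 ⟹ 2 + 13p = 15 + (-5)p ⟹ p = 13/18.
Country 1 indifferent between Aggressive and Moderate: q·5 + (1−q)·8 = q·14 + (1−q)·7 ⟹ 8 + (-3)q = 7 + 7q ⟹ q = 1/10.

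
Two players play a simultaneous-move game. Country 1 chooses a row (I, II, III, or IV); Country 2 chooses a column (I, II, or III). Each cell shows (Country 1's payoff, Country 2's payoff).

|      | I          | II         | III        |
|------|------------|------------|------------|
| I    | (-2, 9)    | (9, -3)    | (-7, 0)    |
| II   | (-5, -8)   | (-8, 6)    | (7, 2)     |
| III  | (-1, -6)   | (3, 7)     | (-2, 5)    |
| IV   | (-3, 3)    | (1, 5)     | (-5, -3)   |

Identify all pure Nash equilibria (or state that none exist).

A profile is a Nash equilibrium when each player is best-responding to the other.
Country 1's best responses — vs I: III (payoff -1); vs II: I (payoff 9); vs III: II (payoff 7).
Country 2's best responses — vs I: I (payoff 9); vs II: II (payoff 6); vs III: II (payoff 7); vs IV: II (payoff 5).
No cell has both players best-responding. For instance, Country 1's best reply to III is II, but against II Country 2 prefers II over III.

None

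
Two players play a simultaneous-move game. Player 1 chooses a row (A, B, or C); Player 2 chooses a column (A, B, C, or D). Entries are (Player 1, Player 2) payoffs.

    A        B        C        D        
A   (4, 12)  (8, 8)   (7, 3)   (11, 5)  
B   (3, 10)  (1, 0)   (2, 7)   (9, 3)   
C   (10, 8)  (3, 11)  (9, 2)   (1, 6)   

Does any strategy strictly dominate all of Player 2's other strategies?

No strictly dominant strategy

Check whether one of Player 2's strategies beats all alternatives regardless of what the opponent does.
A is not dominant: against C, B gives 11 > 8.
B is not dominant: against A, A gives 12 > 8.
C is not dominant: against A, A gives 12 > 3.
D is not dominant: against A, A gives 12 > 5.
No single strategy is best against every opponent action.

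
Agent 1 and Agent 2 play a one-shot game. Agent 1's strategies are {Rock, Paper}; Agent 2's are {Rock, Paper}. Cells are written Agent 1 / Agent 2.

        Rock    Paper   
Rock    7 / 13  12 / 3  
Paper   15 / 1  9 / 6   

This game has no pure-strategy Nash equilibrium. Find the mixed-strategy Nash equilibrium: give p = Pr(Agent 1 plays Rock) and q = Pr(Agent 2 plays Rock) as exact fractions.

p = 1/3, q = 3/11

In a mixed NE each player is indifferent between their pure strategies, so the opponent's mix sets the indifference.
Agent 2 indifferent between Rock and Paper: p·13 + (1−p)·1 = p·3 + (1−p)·6 ⟹ 1 + 12p = 6 + (-3)p ⟹ p = 1/3.
Agent 1 indifferent between Rock and Paper: q·7 + (1−q)·12 = q·15 + (1−q)·9 ⟹ 12 + (-5)q = 9 + 6q ⟹ q = 3/11.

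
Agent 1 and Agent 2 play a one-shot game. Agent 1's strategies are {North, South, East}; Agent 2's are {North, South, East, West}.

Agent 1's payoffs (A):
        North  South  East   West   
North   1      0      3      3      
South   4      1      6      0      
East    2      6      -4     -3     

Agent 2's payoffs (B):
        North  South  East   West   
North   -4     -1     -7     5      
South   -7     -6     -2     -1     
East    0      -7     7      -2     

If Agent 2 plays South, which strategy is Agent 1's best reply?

With Agent 2 fixed at South, Agent 1's payoffs are: North → 0, South → 1, East → 6.
The maximum is 6, achieved by East.

East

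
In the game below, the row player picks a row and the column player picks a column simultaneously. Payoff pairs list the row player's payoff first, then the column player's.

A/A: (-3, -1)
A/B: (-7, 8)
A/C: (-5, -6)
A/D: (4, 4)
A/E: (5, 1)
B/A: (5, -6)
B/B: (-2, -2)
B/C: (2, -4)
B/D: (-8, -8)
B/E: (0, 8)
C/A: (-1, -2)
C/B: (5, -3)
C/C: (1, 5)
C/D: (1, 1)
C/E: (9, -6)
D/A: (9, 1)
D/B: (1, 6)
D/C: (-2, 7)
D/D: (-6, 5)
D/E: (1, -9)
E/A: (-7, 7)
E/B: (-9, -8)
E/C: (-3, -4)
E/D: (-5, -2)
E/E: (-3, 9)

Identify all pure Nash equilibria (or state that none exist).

Find each player's best response to every opponent strategy; NE are the intersections.
The row player's best responses — vs A: D (payoff 9); vs B: C (payoff 5); vs C: B (payoff 2); vs D: A (payoff 4); vs E: C (payoff 9).
The column player's best responses — vs A: B (payoff 8); vs B: E (payoff 8); vs C: C (payoff 5); vs D: C (payoff 7); vs E: E (payoff 9).
No cell has both players best-responding. For instance, the row player's best reply to D is A, but against A the column player prefers B over D.

There is no pure-strategy Nash equilibrium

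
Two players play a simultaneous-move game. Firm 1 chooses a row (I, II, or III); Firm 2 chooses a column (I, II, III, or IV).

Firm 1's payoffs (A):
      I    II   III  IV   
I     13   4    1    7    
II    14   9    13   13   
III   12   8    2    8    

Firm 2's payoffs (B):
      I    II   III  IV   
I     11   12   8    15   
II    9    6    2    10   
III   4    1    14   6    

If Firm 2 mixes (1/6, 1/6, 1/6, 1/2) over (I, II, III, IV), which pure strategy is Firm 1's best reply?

Compute Firm 1's expected payoff from each pure strategy against the given mix.
I: (1/6)·13 + (1/6)·4 + (1/6)·1 + (1/2)·7 = 13/2
II: (1/6)·14 + (1/6)·9 + (1/6)·13 + (1/2)·13 = 25/2
III: (1/6)·12 + (1/6)·8 + (1/6)·2 + (1/2)·8 = 23/3
Highest expected payoff is 25/2, from II.

II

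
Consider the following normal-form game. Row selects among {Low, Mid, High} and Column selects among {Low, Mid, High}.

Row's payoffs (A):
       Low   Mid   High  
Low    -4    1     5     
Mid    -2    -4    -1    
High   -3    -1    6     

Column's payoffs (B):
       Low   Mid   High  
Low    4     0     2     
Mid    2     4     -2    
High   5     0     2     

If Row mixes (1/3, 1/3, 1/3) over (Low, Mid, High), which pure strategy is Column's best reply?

Compute Column's expected payoff from each pure strategy against the given mix.
Low: (1/3)·4 + (1/3)·2 + (1/3)·5 = 11/3
Mid: (1/3)·0 + (1/3)·4 + (1/3)·0 = 4/3
High: (1/3)·2 + (1/3)·(-2) + (1/3)·2 = 2/3
Highest expected payoff is 11/3, from Low.

Low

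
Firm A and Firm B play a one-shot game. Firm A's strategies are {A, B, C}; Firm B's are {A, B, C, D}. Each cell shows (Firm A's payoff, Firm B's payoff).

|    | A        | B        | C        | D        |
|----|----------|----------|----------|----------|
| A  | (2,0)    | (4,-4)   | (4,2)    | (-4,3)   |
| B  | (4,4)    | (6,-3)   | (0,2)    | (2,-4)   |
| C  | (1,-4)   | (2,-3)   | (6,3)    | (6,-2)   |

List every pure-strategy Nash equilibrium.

(B, A) and (C, C)

Check mutual best responses: a cell is a NE iff neither player can gain by unilaterally deviating.
Firm A's best responses — vs A: B (payoff 4); vs B: B (payoff 6); vs C: C (payoff 6); vs D: C (payoff 6).
Firm B's best responses — vs A: D (payoff 3); vs B: A (payoff 4); vs C: C (payoff 3).
Mutual best responses occur at (B, A) and (C, C); at each, neither player gains by switching.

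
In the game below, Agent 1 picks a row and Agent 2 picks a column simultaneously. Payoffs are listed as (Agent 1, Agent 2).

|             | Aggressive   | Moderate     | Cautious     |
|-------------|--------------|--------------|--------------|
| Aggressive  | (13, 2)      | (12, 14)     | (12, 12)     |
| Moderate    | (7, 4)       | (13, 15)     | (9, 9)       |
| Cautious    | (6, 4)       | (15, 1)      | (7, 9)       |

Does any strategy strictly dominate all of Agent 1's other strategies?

None

Check whether one of Agent 1's strategies beats all alternatives regardless of what the opponent does.
Aggressive is not dominant: against Moderate, Moderate gives 13 > 12.
Moderate is not dominant: against Aggressive, Aggressive gives 13 > 7.
Cautious is not dominant: against Aggressive, Aggressive gives 13 > 6.
No single strategy is best against every opponent action.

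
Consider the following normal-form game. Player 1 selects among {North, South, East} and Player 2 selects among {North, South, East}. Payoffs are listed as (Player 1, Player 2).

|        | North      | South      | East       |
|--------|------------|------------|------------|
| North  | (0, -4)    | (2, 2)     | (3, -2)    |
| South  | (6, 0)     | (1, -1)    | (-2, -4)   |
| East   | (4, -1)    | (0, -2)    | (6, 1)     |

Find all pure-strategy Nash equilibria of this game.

Find each player's best response to every opponent strategy; NE are the intersections.
Player 1's best responses — vs North: South (payoff 6); vs South: North (payoff 2); vs East: East (payoff 6).
Player 2's best responses — vs North: South (payoff 2); vs South: North (payoff 0); vs East: East (payoff 1).
Mutual best responses occur at (North, South), (South, North), and (East, East); at each, neither player gains by switching.

(North, South), (South, North), and (East, East)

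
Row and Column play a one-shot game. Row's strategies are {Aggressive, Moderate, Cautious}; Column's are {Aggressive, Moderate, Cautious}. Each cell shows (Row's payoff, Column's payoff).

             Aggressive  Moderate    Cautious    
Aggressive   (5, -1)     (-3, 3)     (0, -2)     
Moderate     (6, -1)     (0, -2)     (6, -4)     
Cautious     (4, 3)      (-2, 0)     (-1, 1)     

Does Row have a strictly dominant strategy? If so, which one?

Moderate

Check whether one of Row's strategies beats all alternatives regardless of what the opponent does.
Moderate strictly dominates: vs Aggressive: 6 > each of {5, 4}; vs Moderate: 0 > each of {-3, -2}; vs Cautious: 6 > each of {0, -1}.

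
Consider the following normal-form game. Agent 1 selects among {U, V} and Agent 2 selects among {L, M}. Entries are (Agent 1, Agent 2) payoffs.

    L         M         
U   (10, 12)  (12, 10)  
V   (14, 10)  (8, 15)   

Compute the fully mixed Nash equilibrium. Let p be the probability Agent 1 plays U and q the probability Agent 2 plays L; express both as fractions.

p = 5/7, q = 1/2

Each player's mixing probability is pinned down by making the *other* player indifferent.
Agent 2 indifferent between L and M: p·12 + (1−p)·10 = p·10 + (1−p)·15 ⟹ 10 + 2p = 15 + (-5)p ⟹ p = 5/7.
Agent 1 indifferent between U and V: q·10 + (1−q)·12 = q·14 + (1−q)·8 ⟹ 12 + (-2)q = 8 + 6q ⟹ q = 1/2.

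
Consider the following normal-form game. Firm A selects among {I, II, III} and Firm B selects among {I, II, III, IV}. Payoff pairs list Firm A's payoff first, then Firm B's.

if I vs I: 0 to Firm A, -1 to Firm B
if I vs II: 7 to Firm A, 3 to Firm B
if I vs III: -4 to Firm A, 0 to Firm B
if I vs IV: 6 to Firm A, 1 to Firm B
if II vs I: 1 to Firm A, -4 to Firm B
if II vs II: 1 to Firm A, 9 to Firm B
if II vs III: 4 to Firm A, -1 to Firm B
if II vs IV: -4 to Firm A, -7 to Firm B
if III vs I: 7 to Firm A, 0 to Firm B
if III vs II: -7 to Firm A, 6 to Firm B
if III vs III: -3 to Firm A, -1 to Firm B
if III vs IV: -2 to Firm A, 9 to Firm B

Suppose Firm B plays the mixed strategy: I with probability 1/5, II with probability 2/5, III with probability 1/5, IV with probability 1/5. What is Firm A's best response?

I

Compute Firm A's expected payoff from each pure strategy against the given mix.
I: (1/5)·0 + (2/5)·7 + (1/5)·(-4) + (1/5)·6 = 16/5
II: (1/5)·1 + (2/5)·1 + (1/5)·4 + (1/5)·(-4) = 3/5
III: (1/5)·7 + (2/5)·(-7) + (1/5)·(-3) + (1/5)·(-2) = -12/5
Highest expected payoff is 16/5, from I.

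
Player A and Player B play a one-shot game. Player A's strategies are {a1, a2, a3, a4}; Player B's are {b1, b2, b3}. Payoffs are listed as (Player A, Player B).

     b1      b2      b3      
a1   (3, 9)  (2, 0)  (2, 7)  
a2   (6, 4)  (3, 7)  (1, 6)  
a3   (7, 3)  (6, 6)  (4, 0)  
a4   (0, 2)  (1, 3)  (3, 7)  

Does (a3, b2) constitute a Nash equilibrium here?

Yes

Holding Player B at b2: Player A gets 6 from a3, versus 2 from a1, 3 from a2, 1 from a4. No profitable deviation for Player A.
Holding Player A at a3: Player B gets 6 from b2, versus 3 from b1, 0 from b3. No profitable deviation for Player B either.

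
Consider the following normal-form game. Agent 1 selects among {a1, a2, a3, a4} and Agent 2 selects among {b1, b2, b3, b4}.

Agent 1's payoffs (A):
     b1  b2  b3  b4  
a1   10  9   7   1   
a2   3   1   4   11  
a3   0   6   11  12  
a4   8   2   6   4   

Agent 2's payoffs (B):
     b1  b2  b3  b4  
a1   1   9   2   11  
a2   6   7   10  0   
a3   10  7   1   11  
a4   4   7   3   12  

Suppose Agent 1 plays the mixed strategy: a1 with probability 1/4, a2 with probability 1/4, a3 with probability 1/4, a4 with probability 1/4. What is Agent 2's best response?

b4

Compute Agent 2's expected payoff from each pure strategy against the given mix.
b1: (1/4)·1 + (1/4)·6 + (1/4)·10 + (1/4)·4 = 21/4
b2: (1/4)·9 + (1/4)·7 + (1/4)·7 + (1/4)·7 = 15/2
b3: (1/4)·2 + (1/4)·10 + (1/4)·1 + (1/4)·3 = 4
b4: (1/4)·11 + (1/4)·0 + (1/4)·11 + (1/4)·12 = 17/2
Highest expected payoff is 17/2, from b4.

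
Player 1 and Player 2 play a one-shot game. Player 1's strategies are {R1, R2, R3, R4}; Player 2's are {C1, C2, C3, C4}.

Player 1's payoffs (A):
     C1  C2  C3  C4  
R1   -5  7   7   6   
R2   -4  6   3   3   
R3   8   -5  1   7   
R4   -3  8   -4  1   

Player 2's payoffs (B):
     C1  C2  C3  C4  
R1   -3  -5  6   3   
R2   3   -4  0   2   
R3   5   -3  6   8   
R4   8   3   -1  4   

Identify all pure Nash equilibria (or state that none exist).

(R1, C3) and (R3, C4)

Find each player's best response to every opponent strategy; NE are the intersections.
Player 1's best responses — vs C1: R3 (payoff 8); vs C2: R4 (payoff 8); vs C3: R1 (payoff 7); vs C4: R3 (payoff 7).
Player 2's best responses — vs R1: C3 (payoff 6); vs R2: C1 (payoff 3); vs R3: C4 (payoff 8); vs R4: C1 (payoff 8).
Mutual best responses occur at (R1, C3) and (R3, C4); at each, neither player gains by switching.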